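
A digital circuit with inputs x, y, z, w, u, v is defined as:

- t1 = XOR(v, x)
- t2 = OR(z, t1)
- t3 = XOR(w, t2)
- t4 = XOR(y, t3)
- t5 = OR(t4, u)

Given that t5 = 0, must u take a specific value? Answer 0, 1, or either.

t5 = OR(t4, u) must be 0, so both t4 = 0 and u = 0.
t4 = XOR(y, t3) must be 0, so y and t3 are equal.
Every assignment with t5 = 0 has u = 0; there are 16 such assignment(s).

0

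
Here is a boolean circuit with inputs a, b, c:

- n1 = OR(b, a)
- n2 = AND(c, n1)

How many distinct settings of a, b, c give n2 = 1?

3

n2 = AND(c, n1) must be 1, so both c = 1 and n1 = 1.
Enumerating the 8 input combinations, 3 give n2 = 1 and 5 give n2 = 0.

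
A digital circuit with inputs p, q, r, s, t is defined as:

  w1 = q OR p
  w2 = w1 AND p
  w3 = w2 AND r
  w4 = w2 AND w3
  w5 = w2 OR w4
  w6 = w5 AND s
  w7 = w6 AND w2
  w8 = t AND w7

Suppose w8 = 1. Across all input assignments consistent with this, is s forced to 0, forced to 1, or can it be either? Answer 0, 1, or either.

w8 = t AND w7 must be 1, so both t = 1 and w7 = 1.
Every assignment with w8 = 1 has s = 1; there are 4 such assignment(s).
  p=1, q=0, r=0, s=1, t=1
  p=1, q=0, r=1, s=1, t=1
  p=1, q=1, r=0, s=1, t=1
  p=1, q=1, r=1, s=1, t=1

1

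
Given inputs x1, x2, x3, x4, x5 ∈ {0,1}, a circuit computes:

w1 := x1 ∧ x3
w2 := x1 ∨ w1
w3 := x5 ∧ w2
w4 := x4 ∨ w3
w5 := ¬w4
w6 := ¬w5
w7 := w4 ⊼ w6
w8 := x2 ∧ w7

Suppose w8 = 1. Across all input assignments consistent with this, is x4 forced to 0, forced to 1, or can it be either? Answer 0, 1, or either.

w8 = x2 ∧ w7 must be 1, so both x2 = 1 and w7 = 1.
Every assignment with w8 = 1 has x4 = 0; there are 6 such assignment(s).

0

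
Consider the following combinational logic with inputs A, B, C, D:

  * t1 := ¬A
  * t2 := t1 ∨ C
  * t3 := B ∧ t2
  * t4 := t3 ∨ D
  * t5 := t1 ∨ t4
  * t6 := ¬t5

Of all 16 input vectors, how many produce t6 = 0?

t6 = ¬t5 must be 0, so t5 = 1.
t5 = t1 ∨ t4 must be 1, so at least one of t1, t4 is 1.
Enumerating the 16 input combinations, 13 give t6 = 0 and 3 give t6 = 1.

13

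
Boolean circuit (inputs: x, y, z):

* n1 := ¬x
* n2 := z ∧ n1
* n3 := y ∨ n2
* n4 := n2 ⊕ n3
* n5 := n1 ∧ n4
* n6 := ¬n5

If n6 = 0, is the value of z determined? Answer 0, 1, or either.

0

n6 = ¬n5 must be 0, so n5 = 1.
n5 = n1 ∧ n4 must be 1, so both n1 = 1 and n4 = 1.
Every assignment with n6 = 0 has z = 0; there are 1 such assignment(s).
  x=0, y=1, z=0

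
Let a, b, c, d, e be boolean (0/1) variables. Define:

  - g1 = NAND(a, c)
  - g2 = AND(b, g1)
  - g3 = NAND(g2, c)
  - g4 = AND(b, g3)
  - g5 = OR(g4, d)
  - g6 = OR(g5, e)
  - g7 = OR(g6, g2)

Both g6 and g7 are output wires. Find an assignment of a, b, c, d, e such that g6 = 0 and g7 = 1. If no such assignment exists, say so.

a=0 b=1 c=1 d=0 e=0

Check with a=0 b=1 c=1 d=0 e=0:
g1 = NAND(a, c) = NAND(0, 1) = 1
g2 = AND(b, g1) = AND(1, 1) = 1
g3 = NAND(g2, c) = NAND(1, 1) = 0
g4 = AND(b, g3) = AND(1, 0) = 0
g5 = OR(g4, d) = OR(0, 0) = 0
g6 = OR(g5, e) = OR(0, 0) = 0
g7 = OR(g6, g2) = OR(0, 1) = 1
So g6 = 0 and g7 = 1.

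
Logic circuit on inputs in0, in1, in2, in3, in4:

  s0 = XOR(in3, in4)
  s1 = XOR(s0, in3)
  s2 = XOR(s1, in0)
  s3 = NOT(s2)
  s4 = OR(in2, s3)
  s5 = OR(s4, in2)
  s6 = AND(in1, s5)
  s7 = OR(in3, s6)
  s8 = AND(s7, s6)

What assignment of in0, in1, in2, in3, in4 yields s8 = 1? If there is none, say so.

in0=0 in1=1 in2=1 in3=1 in4=1

s8 = AND(s7, s6) must be 1, so both s7 = 1 and s6 = 1.
s7 = OR(in3, s6) must be 1, so at least one of in3, s6 is 1.
Check with in0=0 in1=1 in2=1 in3=1 in4=1:
s0 = XOR(in3, in4) = XOR(1, 1) = 0
s1 = XOR(s0, in3) = XOR(0, 1) = 1
s2 = XOR(s1, in0) = XOR(1, 0) = 1
s3 = NOT(s2) = NOT 1 = 0
s4 = OR(in2, s3) = OR(1, 0) = 1
s5 = OR(s4, in2) = OR(1, 1) = 1
s6 = AND(in1, s5) = AND(1, 1) = 1
s7 = OR(in3, s6) = OR(1, 1) = 1
s8 = AND(s7, s6) = AND(1, 1) = 1
So s8 = 1 as required.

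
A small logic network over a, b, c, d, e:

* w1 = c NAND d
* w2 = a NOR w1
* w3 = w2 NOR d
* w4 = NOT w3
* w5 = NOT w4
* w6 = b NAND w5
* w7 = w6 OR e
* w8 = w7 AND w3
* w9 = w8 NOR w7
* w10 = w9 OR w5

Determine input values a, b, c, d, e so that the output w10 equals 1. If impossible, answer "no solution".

a=0 b=1 c=1 d=0 e=1

w10 = w9 OR w5 must be 1, so at least one of w9, w5 is 1.
Check with a=0 b=1 c=1 d=0 e=1:
w1 = c NAND d = 1 NAND 0 = 1
w2 = a NOR w1 = 0 NOR 1 = 0
w3 = w2 NOR d = 0 NOR 0 = 1
w4 = NOT w3 = NOT 1 = 0
w5 = NOT w4 = NOT 0 = 1
w6 = b NAND w5 = 1 NAND 1 = 0
w7 = w6 OR e = 0 OR 1 = 1
w8 = w7 AND w3 = 1 AND 1 = 1
w9 = w8 NOR w7 = 1 NOR 1 = 0
w10 = w9 OR w5 = 0 OR 1 = 1
So w10 = 1 as required.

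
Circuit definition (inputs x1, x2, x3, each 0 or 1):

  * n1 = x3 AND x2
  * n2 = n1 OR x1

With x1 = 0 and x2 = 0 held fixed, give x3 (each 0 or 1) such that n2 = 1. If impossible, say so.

no solution exists

With x1 = 0 and x2 = 0 fixed, none of the 2 settings of x3 give n2 = 1.
For example, with x3=1:
n1 = x3 AND x2 = 1 AND 0 = 0
n2 = n1 OR x1 = 0 OR 0 = 0
giving n2 = 0 ≠ 1.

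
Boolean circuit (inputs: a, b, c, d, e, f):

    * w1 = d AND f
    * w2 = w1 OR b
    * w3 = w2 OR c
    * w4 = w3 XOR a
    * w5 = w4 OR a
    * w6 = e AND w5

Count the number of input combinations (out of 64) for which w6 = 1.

29

w6 = e AND w5 must be 1, so both e = 1 and w5 = 1.
w5 = w4 OR a must be 1, so at least one of w4, a is 1.
Enumerating the 64 input combinations, 29 give w6 = 1 and 35 give w6 = 0.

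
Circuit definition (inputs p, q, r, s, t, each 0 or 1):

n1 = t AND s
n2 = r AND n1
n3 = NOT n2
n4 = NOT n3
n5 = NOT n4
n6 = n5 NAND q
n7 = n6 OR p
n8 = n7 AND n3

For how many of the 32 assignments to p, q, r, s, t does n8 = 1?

21

n8 = n7 AND n3 must be 1, so both n7 = 1 and n3 = 1.
n7 = n6 OR p must be 1, so at least one of n6, p is 1.
n3 = NOT n2 must be 1, so n2 = 0.
Enumerating the 32 input combinations, 21 give n8 = 1 and 11 give n8 = 0.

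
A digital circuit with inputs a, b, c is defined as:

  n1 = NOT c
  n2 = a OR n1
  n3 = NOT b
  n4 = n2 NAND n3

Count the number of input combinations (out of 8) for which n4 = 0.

n4 = n2 NAND n3 must be 0, so both n2 = 1 and n3 = 1.
n2 = a OR n1 must be 1, so at least one of a, n1 is 1.
n3 = NOT b must be 1, so b = 0.
Satisfying assignments:
  a=0, b=0, c=0
  a=1, b=0, c=0
  a=1, b=0, c=1

3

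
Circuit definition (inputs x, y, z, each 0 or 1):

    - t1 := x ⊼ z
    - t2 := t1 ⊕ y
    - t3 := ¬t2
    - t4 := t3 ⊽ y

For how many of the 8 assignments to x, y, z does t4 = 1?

3

t4 = t3 ⊽ y must be 1, so both t3 = 0 and y = 0.
t3 = ¬t2 must be 0, so t2 = 1.
Satisfying assignments:
  x=0, y=0, z=0
  x=0, y=0, z=1
  x=1, y=0, z=0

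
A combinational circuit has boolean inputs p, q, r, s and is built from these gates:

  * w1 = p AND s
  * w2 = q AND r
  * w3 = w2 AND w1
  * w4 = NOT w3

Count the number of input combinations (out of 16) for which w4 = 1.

w4 = NOT w3 must be 1, so w3 = 0.
Enumerating the 16 input combinations, 15 give w4 = 1 and 1 give w4 = 0.

15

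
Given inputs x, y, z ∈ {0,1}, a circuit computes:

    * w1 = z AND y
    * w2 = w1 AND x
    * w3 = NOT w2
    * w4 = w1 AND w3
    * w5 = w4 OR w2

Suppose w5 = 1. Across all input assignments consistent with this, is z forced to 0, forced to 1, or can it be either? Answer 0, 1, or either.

w5 = w4 OR w2 must be 1, so at least one of w4, w2 is 1.
Every assignment with w5 = 1 has z = 1; there are 2 such assignment(s).
  x=0, y=1, z=1
  x=1, y=1, z=1

1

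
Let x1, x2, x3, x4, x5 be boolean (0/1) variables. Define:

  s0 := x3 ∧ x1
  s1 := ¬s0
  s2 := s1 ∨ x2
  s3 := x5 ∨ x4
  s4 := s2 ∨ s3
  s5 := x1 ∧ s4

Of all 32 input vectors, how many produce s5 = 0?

17

s5 = x1 ∧ s4 must be 0, so at least one of x1, s4 is 0.
Enumerating the 32 input combinations, 17 give s5 = 0 and 15 give s5 = 1.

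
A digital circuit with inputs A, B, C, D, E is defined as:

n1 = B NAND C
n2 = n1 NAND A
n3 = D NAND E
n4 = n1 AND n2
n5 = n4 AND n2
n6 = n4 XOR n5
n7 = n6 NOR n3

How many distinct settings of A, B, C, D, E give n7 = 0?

24

n7 = n6 NOR n3 must be 0, so at least one of n6, n3 is 1.
Enumerating the 32 input combinations, 24 give n7 = 0 and 8 give n7 = 1.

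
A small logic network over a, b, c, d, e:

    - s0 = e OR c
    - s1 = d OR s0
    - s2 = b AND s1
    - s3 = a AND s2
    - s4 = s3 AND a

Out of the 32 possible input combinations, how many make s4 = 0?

25

s4 = s3 AND a must be 0, so at least one of s3, a is 0.
Enumerating the 32 input combinations, 25 give s4 = 0 and 7 give s4 = 1.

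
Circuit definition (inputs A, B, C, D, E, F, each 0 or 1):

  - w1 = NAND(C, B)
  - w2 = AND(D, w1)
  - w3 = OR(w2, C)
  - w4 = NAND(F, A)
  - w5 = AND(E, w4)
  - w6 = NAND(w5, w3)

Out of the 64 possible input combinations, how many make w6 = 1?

46

w6 = NAND(w5, w3) must be 1, so at least one of w5, w3 is 0.
Enumerating the 64 input combinations, 46 give w6 = 1 and 18 give w6 = 0.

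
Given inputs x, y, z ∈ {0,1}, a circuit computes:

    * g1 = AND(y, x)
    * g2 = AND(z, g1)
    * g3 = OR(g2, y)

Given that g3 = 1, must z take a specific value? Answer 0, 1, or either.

either

Both values of z occur among assignments with g3 = 1:
  z=0: x=0, y=1, z=0
  z=1: x=0, y=1, z=1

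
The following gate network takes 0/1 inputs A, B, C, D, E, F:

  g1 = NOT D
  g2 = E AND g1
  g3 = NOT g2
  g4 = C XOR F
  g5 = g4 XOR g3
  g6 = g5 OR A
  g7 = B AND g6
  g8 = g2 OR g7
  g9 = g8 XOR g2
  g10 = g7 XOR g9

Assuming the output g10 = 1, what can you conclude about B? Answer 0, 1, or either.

1

g10 = g7 XOR g9 must be 1, so g7 and g9 differ.
Every assignment with g10 = 1 has B = 1; there are 6 such assignment(s).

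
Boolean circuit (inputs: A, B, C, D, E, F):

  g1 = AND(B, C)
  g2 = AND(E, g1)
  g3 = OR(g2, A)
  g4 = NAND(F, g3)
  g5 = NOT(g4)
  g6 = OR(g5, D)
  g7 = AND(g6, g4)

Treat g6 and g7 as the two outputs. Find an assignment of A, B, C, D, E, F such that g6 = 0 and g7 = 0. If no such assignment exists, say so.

A=1 B=1 C=1 D=0 E=1 F=0

Check with A=1 B=1 C=1 D=0 E=1 F=0:
g1 = AND(B, C) = AND(1, 1) = 1
g2 = AND(E, g1) = AND(1, 1) = 1
g3 = OR(g2, A) = OR(1, 1) = 1
g4 = NAND(F, g3) = NAND(0, 1) = 1
g5 = NOT(g4) = NOT 1 = 0
g6 = OR(g5, D) = OR(0, 0) = 0
g7 = AND(g6, g4) = AND(0, 1) = 0
So g6 = 0 and g7 = 0.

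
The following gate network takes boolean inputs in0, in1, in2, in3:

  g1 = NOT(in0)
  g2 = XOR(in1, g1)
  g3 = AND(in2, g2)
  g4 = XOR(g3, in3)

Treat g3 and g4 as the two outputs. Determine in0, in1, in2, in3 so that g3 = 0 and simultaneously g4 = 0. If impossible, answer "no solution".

in0=1 in1=0 in2=1 in3=0

Check with in0=1 in1=0 in2=1 in3=0:
g1 = NOT(in0) = NOT 1 = 0
g2 = XOR(in1, g1) = XOR(0, 0) = 0
g3 = AND(in2, g2) = AND(1, 0) = 0
g4 = XOR(g3, in3) = XOR(0, 0) = 0
So g3 = 0 and g4 = 0.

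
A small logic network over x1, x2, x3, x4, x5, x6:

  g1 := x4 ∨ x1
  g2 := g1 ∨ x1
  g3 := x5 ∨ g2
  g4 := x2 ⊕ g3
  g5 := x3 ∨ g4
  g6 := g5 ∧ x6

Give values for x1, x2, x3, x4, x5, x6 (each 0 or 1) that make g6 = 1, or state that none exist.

Check with x1=1, x2=0, x3=0, x4=1, x5=0, x6=1:
g1 = x4 ∨ x1 = 1 ∨ 1 = 1
g2 = g1 ∨ x1 = 1 ∨ 1 = 1
g3 = x5 ∨ g2 = 0 ∨ 1 = 1
g4 = x2 ⊕ g3 = 0 ⊕ 1 = 1
g5 = x3 ∨ g4 = 0 ∨ 1 = 1
g6 = g5 ∧ x6 = 1 ∧ 1 = 1
So g6 = 1 as required.

x1=1, x2=0, x3=0, x4=1, x5=0, x6=1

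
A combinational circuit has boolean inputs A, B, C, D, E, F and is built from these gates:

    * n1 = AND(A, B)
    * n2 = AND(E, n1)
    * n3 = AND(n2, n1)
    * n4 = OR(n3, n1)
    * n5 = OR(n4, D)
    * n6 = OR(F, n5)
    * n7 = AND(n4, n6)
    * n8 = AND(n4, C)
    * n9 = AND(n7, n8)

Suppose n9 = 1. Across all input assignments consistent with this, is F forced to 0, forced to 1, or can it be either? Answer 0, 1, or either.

either

Both values of F occur among assignments with n9 = 1:
  F=0: A=1, B=1, C=1, D=0, E=0, F=0
  F=1: A=1, B=1, C=1, D=0, E=0, F=1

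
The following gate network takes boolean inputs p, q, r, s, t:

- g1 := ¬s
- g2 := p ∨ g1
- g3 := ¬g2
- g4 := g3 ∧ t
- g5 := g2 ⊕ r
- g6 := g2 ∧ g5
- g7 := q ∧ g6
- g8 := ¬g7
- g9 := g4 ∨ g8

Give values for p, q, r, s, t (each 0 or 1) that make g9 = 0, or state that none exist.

p=0, q=1, r=0, s=0, t=1

g9 = g4 ∨ g8 must be 0, so both g4 = 0 and g8 = 0.
Check with p=0, q=1, r=0, s=0, t=1:
g1 = ¬s = ¬0 = 1
g2 = p ∨ g1 = 0 ∨ 1 = 1
g3 = ¬g2 = ¬1 = 0
g4 = g3 ∧ t = 0 ∧ 1 = 0
g5 = g2 ⊕ r = 1 ⊕ 0 = 1
g6 = g2 ∧ g5 = 1 ∧ 1 = 1
g7 = q ∧ g6 = 1 ∧ 1 = 1
g8 = ¬g7 = ¬1 = 0
g9 = g4 ∨ g8 = 0 ∨ 0 = 0
So g9 = 0 as required.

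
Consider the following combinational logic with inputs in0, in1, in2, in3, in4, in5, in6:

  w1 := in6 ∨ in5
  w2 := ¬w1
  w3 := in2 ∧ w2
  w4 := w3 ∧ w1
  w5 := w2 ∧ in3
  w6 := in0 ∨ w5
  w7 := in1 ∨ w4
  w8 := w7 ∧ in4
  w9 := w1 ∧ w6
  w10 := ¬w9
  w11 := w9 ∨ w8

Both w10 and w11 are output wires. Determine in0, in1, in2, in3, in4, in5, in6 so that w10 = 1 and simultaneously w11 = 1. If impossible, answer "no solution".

Check with in0=0 in1=1 in2=0 in3=1 in4=1 in5=0 in6=1:
w1 = in6 ∨ in5 = 1 ∨ 0 = 1
w2 = ¬w1 = ¬1 = 0
w3 = in2 ∧ w2 = 0 ∧ 0 = 0
w4 = w3 ∧ w1 = 0 ∧ 1 = 0
w5 = w2 ∧ in3 = 0 ∧ 1 = 0
w6 = in0 ∨ w5 = 0 ∨ 0 = 0
w7 = in1 ∨ w4 = 1 ∨ 0 = 1
w8 = w7 ∧ in4 = 1 ∧ 1 = 1
w9 = w1 ∧ w6 = 1 ∧ 0 = 0
w10 = ¬w9 = ¬0 = 1
w11 = w9 ∨ w8 = 0 ∨ 1 = 1
So w10 = 1 and w11 = 1.

in0=0 in1=1 in2=0 in3=1 in4=1 in5=0 in6=1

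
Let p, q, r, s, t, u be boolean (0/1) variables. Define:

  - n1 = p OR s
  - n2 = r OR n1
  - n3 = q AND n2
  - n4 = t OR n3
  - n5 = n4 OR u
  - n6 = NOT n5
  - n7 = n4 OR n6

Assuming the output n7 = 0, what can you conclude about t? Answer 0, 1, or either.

0

n7 = n4 OR n6 must be 0, so both n4 = 0 and n6 = 0.
n4 = t OR n3 must be 0, so both t = 0 and n3 = 0.
Every assignment with n7 = 0 has t = 0; there are 9 such assignment(s).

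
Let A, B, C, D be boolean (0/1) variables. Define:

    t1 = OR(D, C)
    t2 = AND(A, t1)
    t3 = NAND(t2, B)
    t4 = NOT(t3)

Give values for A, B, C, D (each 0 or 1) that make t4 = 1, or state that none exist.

t4 = NOT(t3) must be 1, so t3 = 0.
t3 = NAND(t2, B) must be 0, so both t2 = 1 and B = 1.
t2 = AND(A, t1) must be 1, so both A = 1 and t1 = 1.
Check with A=1, B=1, C=0, D=1:
t1 = OR(D, C) = OR(1, 0) = 1
t2 = AND(A, t1) = AND(1, 1) = 1
t3 = NAND(t2, B) = NAND(1, 1) = 0
t4 = NOT(t3) = NOT 0 = 1
So t4 = 1 as required.

A=1, B=1, C=0, D=1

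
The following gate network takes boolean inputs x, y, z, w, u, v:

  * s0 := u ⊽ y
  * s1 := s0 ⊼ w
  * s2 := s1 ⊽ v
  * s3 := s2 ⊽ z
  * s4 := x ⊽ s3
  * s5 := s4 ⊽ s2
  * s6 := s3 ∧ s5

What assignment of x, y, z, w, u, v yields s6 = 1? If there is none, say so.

Check with x=1, y=0, z=0, w=0, u=1, v=1:
s0 = u ⊽ y = 1 ⊽ 0 = 0
s1 = s0 ⊼ w = 0 ⊼ 0 = 1
s2 = s1 ⊽ v = 1 ⊽ 1 = 0
s3 = s2 ⊽ z = 0 ⊽ 0 = 1
s4 = x ⊽ s3 = 1 ⊽ 1 = 0
s5 = s4 ⊽ s2 = 0 ⊽ 0 = 1
s6 = s3 ∧ s5 = 1 ∧ 1 = 1
So s6 = 1 as required.

x=1, y=0, z=0, w=0, u=1, v=1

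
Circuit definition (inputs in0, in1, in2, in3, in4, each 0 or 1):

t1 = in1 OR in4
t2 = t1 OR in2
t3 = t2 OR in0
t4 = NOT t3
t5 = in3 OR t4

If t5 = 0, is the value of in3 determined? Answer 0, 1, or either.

t5 = in3 OR t4 must be 0, so both in3 = 0 and t4 = 0.
t4 = NOT t3 must be 0, so t3 = 1.
Every assignment with t5 = 0 has in3 = 0; there are 15 such assignment(s).

0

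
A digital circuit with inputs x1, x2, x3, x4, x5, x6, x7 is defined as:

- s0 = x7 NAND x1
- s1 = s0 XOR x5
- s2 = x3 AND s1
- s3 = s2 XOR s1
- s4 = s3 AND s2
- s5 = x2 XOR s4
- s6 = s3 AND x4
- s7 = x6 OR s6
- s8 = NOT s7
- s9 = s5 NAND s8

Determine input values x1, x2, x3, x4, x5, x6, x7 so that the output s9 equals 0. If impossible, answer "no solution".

x1=0 x2=1 x3=1 x4=0 x5=0 x6=0 x7=0

s9 = s5 NAND s8 must be 0, so both s5 = 1 and s8 = 1.
s5 = x2 XOR s4 must be 1, so x2 and s4 differ.
Check with x1=0 x2=1 x3=1 x4=0 x5=0 x6=0 x7=0:
s0 = x7 NAND x1 = 0 NAND 0 = 1
s1 = s0 XOR x5 = 1 XOR 0 = 1
s2 = x3 AND s1 = 1 AND 1 = 1
s3 = s2 XOR s1 = 1 XOR 1 = 0
s4 = s3 AND s2 = 0 AND 1 = 0
s5 = x2 XOR s4 = 1 XOR 0 = 1
s6 = s3 AND x4 = 0 AND 0 = 0
s7 = x6 OR s6 = 0 OR 0 = 0
s8 = NOT s7 = NOT 0 = 1
s9 = s5 NAND s8 = 1 NAND 1 = 0
So s9 = 0 as required.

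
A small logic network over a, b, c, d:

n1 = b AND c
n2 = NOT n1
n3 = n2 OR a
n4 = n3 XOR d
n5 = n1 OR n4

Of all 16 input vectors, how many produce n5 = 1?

10

n5 = n1 OR n4 must be 1, so at least one of n1, n4 is 1.
Enumerating the 16 input combinations, 10 give n5 = 1 and 6 give n5 = 0.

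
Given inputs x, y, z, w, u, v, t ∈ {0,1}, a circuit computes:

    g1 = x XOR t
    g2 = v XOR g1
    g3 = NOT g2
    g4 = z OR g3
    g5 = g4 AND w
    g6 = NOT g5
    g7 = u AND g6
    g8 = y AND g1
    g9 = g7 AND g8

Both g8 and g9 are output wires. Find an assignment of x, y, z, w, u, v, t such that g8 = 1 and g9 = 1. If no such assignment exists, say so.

x=1, y=1, z=0, w=1, u=1, v=0, t=0

Check with x=1, y=1, z=0, w=1, u=1, v=0, t=0:
g1 = x XOR t = 1 XOR 0 = 1
g2 = v XOR g1 = 0 XOR 1 = 1
g3 = NOT g2 = NOT 1 = 0
g4 = z OR g3 = 0 OR 0 = 0
g5 = g4 AND w = 0 AND 1 = 0
g6 = NOT g5 = NOT 0 = 1
g7 = u AND g6 = 1 AND 1 = 1
g8 = y AND g1 = 1 AND 1 = 1
g9 = g7 AND g8 = 1 AND 1 = 1
So g8 = 1 and g9 = 1.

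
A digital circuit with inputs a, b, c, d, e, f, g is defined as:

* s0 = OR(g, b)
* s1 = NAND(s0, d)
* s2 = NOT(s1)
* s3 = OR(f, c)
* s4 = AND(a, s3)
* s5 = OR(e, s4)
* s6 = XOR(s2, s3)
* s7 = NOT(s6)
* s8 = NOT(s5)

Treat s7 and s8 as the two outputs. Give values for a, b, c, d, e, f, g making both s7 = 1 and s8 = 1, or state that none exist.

Check with a=1 b=0 c=0 d=1 e=0 f=0 g=0:
s0 = OR(g, b) = OR(0, 0) = 0
s1 = NAND(s0, d) = NAND(0, 1) = 1
s2 = NOT(s1) = NOT 1 = 0
s3 = OR(f, c) = OR(0, 0) = 0
s4 = AND(a, s3) = AND(1, 0) = 0
s5 = OR(e, s4) = OR(0, 0) = 0
s6 = XOR(s2, s3) = XOR(0, 0) = 0
s7 = NOT(s6) = NOT 0 = 1
s8 = NOT(s5) = NOT 0 = 1
So s7 = 1 and s8 = 1.

a=1 b=0 c=0 d=1 e=0 f=0 g=0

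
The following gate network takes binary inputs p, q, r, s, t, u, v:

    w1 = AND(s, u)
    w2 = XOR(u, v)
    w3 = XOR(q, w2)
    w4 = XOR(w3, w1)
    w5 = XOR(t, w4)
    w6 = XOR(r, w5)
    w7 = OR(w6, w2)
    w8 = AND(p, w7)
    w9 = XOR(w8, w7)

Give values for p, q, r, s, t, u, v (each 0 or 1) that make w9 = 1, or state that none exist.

p=0, q=0, r=0, s=0, t=0, u=0, v=1

w9 = XOR(w8, w7) must be 1, so w8 and w7 differ.
Check with p=0, q=0, r=0, s=0, t=0, u=0, v=1:
w1 = AND(s, u) = AND(0, 0) = 0
w2 = XOR(u, v) = XOR(0, 1) = 1
w3 = XOR(q, w2) = XOR(0, 1) = 1
w4 = XOR(w3, w1) = XOR(1, 0) = 1
w5 = XOR(t, w4) = XOR(0, 1) = 1
w6 = XOR(r, w5) = XOR(0, 1) = 1
w7 = OR(w6, w2) = OR(1, 1) = 1
w8 = AND(p, w7) = AND(0, 1) = 0
w9 = XOR(w8, w7) = XOR(0, 1) = 1
So w9 = 1 as required.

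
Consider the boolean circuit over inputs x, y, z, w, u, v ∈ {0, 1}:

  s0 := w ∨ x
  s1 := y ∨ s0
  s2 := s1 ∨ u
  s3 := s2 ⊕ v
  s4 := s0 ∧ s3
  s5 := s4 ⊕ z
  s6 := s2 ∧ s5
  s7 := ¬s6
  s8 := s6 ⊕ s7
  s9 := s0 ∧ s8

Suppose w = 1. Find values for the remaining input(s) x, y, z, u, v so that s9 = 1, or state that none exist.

s9 = s0 ∧ s8 must be 1, so both s0 = 1 and s8 = 1.
Check with w = 1 and x=0, y=1, z=0, u=0, v=0:
s0 = w ∨ x = 1 ∨ 0 = 1
s1 = y ∨ s0 = 1 ∨ 1 = 1
s2 = s1 ∨ u = 1 ∨ 0 = 1
s3 = s2 ⊕ v = 1 ⊕ 0 = 1
s4 = s0 ∧ s3 = 1 ∧ 1 = 1
s5 = s4 ⊕ z = 1 ⊕ 0 = 1
s6 = s2 ∧ s5 = 1 ∧ 1 = 1
s7 = ¬s6 = ¬1 = 0
s8 = s6 ⊕ s7 = 1 ⊕ 0 = 1
s9 = s0 ∧ s8 = 1 ∧ 1 = 1
So s9 = 1.

x=0, y=1, z=0, u=0, v=0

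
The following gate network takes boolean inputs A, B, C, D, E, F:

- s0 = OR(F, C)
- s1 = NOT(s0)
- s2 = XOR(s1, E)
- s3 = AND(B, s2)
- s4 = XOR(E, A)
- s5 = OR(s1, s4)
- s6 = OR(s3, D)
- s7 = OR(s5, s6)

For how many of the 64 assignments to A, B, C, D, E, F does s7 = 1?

55

s7 = OR(s5, s6) must be 1, so at least one of s5, s6 is 1.
Enumerating the 64 input combinations, 55 give s7 = 1 and 9 give s7 = 0.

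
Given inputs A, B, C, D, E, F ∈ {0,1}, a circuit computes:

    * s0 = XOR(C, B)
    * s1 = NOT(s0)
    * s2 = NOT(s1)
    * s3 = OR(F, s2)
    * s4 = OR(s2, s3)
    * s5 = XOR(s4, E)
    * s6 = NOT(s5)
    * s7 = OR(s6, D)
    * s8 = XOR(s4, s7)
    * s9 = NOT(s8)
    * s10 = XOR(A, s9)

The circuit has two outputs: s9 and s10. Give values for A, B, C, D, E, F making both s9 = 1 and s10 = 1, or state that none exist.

A=0, B=1, C=0, D=1, E=1, F=1

Check with A=0, B=1, C=0, D=1, E=1, F=1:
s0 = XOR(C, B) = XOR(0, 1) = 1
s1 = NOT(s0) = NOT 1 = 0
s2 = NOT(s1) = NOT 0 = 1
s3 = OR(F, s2) = OR(1, 1) = 1
s4 = OR(s2, s3) = OR(1, 1) = 1
s5 = XOR(s4, E) = XOR(1, 1) = 0
s6 = NOT(s5) = NOT 0 = 1
s7 = OR(s6, D) = OR(1, 1) = 1
s8 = XOR(s4, s7) = XOR(1, 1) = 0
s9 = NOT(s8) = NOT 0 = 1
s10 = XOR(A, s9) = XOR(0, 1) = 1
So s9 = 1 and s10 = 1.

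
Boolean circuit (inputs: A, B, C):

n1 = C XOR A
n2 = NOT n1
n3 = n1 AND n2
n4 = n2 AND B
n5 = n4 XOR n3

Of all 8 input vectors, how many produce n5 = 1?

2

n5 = n4 XOR n3 must be 1, so n4 and n3 differ.
Satisfying assignments:
  A=0, B=1, C=0
  A=1, B=1, C=1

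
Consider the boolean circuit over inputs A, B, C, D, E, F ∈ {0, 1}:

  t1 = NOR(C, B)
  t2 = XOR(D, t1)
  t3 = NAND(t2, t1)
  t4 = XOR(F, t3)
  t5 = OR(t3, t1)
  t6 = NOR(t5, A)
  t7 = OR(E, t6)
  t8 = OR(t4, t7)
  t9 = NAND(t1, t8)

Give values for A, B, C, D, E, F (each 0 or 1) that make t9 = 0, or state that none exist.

t9 = NAND(t1, t8) must be 0, so both t1 = 1 and t8 = 1.
t1 = NOR(C, B) must be 1, so both C = 0 and B = 0.
t8 = OR(t4, t7) must be 1, so at least one of t4, t7 is 1.
Check with A=0 B=0 C=0 D=0 E=0 F=1:
t1 = NOR(C, B) = NOR(0, 0) = 1
t2 = XOR(D, t1) = XOR(0, 1) = 1
t3 = NAND(t2, t1) = NAND(1, 1) = 0
t4 = XOR(F, t3) = XOR(1, 0) = 1
t5 = OR(t3, t1) = OR(0, 1) = 1
t6 = NOR(t5, A) = NOR(1, 0) = 0
t7 = OR(E, t6) = OR(0, 0) = 0
t8 = OR(t4, t7) = OR(1, 0) = 1
t9 = NAND(t1, t8) = NAND(1, 1) = 0
So t9 = 0 as required.

A=0 B=0 C=0 D=0 E=0 F=1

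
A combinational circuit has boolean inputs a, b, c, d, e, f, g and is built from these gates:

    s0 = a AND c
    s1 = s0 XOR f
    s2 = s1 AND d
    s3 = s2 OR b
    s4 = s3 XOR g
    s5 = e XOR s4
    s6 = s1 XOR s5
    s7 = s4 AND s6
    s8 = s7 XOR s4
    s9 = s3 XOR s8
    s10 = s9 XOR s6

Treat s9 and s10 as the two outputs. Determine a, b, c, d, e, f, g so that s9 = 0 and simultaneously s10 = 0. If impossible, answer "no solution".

Check with a=1, b=1, c=1, d=0, e=1, f=1, g=0:
s0 = a AND c = 1 AND 1 = 1
s1 = s0 XOR f = 1 XOR 1 = 0
s2 = s1 AND d = 0 AND 0 = 0
s3 = s2 OR b = 0 OR 1 = 1
s4 = s3 XOR g = 1 XOR 0 = 1
s5 = e XOR s4 = 1 XOR 1 = 0
s6 = s1 XOR s5 = 0 XOR 0 = 0
s7 = s4 AND s6 = 1 AND 0 = 0
s8 = s7 XOR s4 = 0 XOR 1 = 1
s9 = s3 XOR s8 = 1 XOR 1 = 0
s10 = s9 XOR s6 = 0 XOR 0 = 0
So s9 = 0 and s10 = 0.

a=1, b=1, c=1, d=0, e=1, f=1, g=0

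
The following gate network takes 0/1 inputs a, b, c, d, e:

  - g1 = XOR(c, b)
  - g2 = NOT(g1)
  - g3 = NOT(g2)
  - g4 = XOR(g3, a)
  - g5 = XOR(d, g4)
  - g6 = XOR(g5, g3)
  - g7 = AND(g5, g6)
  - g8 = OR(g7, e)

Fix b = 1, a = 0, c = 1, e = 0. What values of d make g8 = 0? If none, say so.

Check with b = 1, a = 0, c = 1, e = 0 and d=0:
g1 = XOR(c, b) = XOR(1, 1) = 0
g2 = NOT(g1) = NOT 0 = 1
g3 = NOT(g2) = NOT 1 = 0
g4 = XOR(g3, a) = XOR(0, 0) = 0
g5 = XOR(d, g4) = XOR(0, 0) = 0
g6 = XOR(g5, g3) = XOR(0, 0) = 0
g7 = AND(g5, g6) = AND(0, 0) = 0
g8 = OR(g7, e) = OR(0, 0) = 0
So g8 = 0.

d=0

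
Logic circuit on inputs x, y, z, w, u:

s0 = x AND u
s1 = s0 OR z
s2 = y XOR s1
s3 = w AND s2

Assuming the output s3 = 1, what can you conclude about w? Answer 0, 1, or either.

1

s3 = w AND s2 must be 1, so both w = 1 and s2 = 1.
s2 = y XOR s1 must be 1, so y and s1 differ.
Every assignment with s3 = 1 has w = 1; there are 8 such assignment(s).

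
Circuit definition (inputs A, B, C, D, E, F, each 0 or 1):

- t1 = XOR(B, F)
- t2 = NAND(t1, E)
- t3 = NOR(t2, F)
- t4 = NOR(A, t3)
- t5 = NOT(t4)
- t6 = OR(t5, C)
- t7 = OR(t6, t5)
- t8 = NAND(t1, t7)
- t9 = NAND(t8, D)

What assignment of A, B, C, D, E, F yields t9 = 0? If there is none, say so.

Check with A=0, B=0, C=0, D=1, E=0, F=1:
t1 = XOR(B, F) = XOR(0, 1) = 1
t2 = NAND(t1, E) = NAND(1, 0) = 1
t3 = NOR(t2, F) = NOR(1, 1) = 0
t4 = NOR(A, t3) = NOR(0, 0) = 1
t5 = NOT(t4) = NOT 1 = 0
t6 = OR(t5, C) = OR(0, 0) = 0
t7 = OR(t6, t5) = OR(0, 0) = 0
t8 = NAND(t1, t7) = NAND(1, 0) = 1
t9 = NAND(t8, D) = NAND(1, 1) = 0
So t9 = 0 as required.

A=0, B=0, C=0, D=1, E=0, F=1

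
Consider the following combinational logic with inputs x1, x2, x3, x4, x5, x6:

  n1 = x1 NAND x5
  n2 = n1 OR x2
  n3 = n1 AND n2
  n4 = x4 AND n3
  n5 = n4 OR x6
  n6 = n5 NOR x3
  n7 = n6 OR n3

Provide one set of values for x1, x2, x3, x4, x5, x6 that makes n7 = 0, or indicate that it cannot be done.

n7 = n6 OR n3 must be 0, so both n6 = 0 and n3 = 0.
n6 = n5 NOR x3 must be 0, so at least one of n5, x3 is 1.
n3 = n1 AND n2 must be 0, so at least one of n1, n2 is 0.
Check with x1=1 x2=0 x3=0 x4=0 x5=1 x6=1:
n1 = x1 NAND x5 = 1 NAND 1 = 0
n2 = n1 OR x2 = 0 OR 0 = 0
n3 = n1 AND n2 = 0 AND 0 = 0
n4 = x4 AND n3 = 0 AND 0 = 0
n5 = n4 OR x6 = 0 OR 1 = 1
n6 = n5 NOR x3 = 1 NOR 0 = 0
n7 = n6 OR n3 = 0 OR 0 = 0
So n7 = 0 as required.

x1=1 x2=0 x3=0 x4=0 x5=1 x6=1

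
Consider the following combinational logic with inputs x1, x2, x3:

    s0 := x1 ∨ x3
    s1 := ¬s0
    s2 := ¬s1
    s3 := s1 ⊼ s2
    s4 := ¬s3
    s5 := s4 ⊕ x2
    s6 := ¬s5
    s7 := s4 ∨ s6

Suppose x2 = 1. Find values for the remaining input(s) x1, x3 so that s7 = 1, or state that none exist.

no solution exists

With x2 = 1 fixed, none of the 4 settings of x1, x3 give s7 = 1.
For example, with x1=0, x3=1:
s0 = x1 ∨ x3 = 0 ∨ 1 = 1
s1 = ¬s0 = ¬1 = 0
s2 = ¬s1 = ¬0 = 1
s3 = s1 ⊼ s2 = 0 ⊼ 1 = 1
s4 = ¬s3 = ¬1 = 0
s5 = s4 ⊕ x2 = 0 ⊕ 1 = 1
s6 = ¬s5 = ¬1 = 0
s7 = s4 ∨ s6 = 0 ∨ 0 = 0
giving s7 = 0 ≠ 1.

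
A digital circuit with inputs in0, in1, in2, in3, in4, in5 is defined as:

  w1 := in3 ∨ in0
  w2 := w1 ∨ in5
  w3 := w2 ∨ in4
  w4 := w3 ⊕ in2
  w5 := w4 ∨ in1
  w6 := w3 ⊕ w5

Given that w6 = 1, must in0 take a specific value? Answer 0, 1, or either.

either

Both values of in0 occur among assignments with w6 = 1:
  in0=0: in0=0, in1=0, in2=1, in3=0, in4=0, in5=0
  in0=1: in0=1, in1=0, in2=1, in3=0, in4=0, in5=0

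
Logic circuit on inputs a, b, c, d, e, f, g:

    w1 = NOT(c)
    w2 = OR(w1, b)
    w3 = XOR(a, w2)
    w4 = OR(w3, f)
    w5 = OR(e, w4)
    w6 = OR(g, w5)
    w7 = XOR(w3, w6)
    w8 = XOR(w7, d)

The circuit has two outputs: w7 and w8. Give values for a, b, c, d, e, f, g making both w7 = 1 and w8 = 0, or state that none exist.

Check with a=1 b=1 c=1 d=1 e=0 f=1 g=0:
w1 = NOT(c) = NOT 1 = 0
w2 = OR(w1, b) = OR(0, 1) = 1
w3 = XOR(a, w2) = XOR(1, 1) = 0
w4 = OR(w3, f) = OR(0, 1) = 1
w5 = OR(e, w4) = OR(0, 1) = 1
w6 = OR(g, w5) = OR(0, 1) = 1
w7 = XOR(w3, w6) = XOR(0, 1) = 1
w8 = XOR(w7, d) = XOR(1, 1) = 0
So w7 = 1 and w8 = 0.

a=1 b=1 c=1 d=1 e=0 f=1 g=0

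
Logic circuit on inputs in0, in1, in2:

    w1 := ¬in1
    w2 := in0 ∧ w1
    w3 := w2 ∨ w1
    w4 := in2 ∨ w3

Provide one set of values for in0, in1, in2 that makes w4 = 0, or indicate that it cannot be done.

in0=0, in1=1, in2=0

w4 = in2 ∨ w3 must be 0, so both in2 = 0 and w3 = 0.
w3 = w2 ∨ w1 must be 0, so both w2 = 0 and w1 = 0.
w2 = in0 ∧ w1 must be 0, so at least one of in0, w1 is 0.
Check with in0=0, in1=1, in2=0:
w1 = ¬in1 = ¬1 = 0
w2 = in0 ∧ w1 = 0 ∧ 0 = 0
w3 = w2 ∨ w1 = 0 ∨ 0 = 0
w4 = in2 ∨ w3 = 0 ∨ 0 = 0
So w4 = 0 as required.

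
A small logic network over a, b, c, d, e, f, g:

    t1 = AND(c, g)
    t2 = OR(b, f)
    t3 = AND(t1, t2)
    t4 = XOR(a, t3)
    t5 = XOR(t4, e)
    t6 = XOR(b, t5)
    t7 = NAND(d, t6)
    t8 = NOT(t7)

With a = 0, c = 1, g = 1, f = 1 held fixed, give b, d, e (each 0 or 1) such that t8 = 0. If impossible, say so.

t8 = NOT(t7) must be 0, so t7 = 1.
t7 = NAND(d, t6) must be 1, so at least one of d, t6 is 0.
Check with a = 0, c = 1, g = 1, f = 1 and b=0, d=0, e=1:
t1 = AND(c, g) = AND(1, 1) = 1
t2 = OR(b, f) = OR(0, 1) = 1
t3 = AND(t1, t2) = AND(1, 1) = 1
t4 = XOR(a, t3) = XOR(0, 1) = 1
t5 = XOR(t4, e) = XOR(1, 1) = 0
t6 = XOR(b, t5) = XOR(0, 0) = 0
t7 = NAND(d, t6) = NAND(0, 0) = 1
t8 = NOT(t7) = NOT 1 = 0
So t8 = 0.

b=0 d=0 e=1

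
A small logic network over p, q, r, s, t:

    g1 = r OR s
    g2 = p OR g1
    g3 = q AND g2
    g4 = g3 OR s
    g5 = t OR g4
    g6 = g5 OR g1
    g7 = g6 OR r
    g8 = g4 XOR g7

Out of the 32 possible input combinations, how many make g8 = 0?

g8 = g4 XOR g7 must be 0, so g4 and g7 are equal.
Enumerating the 32 input combinations, 25 give g8 = 0 and 7 give g8 = 1.

25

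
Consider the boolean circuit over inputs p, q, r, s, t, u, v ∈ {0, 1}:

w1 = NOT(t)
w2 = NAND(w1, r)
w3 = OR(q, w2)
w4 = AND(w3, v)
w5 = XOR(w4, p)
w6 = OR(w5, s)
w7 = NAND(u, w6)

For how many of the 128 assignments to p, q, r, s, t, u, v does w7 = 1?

w7 = NAND(u, w6) must be 1, so at least one of u, w6 is 0.
Enumerating the 128 input combinations, 80 give w7 = 1 and 48 give w7 = 0.

80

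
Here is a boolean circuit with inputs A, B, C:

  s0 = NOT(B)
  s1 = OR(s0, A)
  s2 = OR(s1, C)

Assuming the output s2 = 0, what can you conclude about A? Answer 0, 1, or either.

s2 = OR(s1, C) must be 0, so both s1 = 0 and C = 0.
Every assignment with s2 = 0 has A = 0; there are 1 such assignment(s).
  A=0, B=1, C=0

0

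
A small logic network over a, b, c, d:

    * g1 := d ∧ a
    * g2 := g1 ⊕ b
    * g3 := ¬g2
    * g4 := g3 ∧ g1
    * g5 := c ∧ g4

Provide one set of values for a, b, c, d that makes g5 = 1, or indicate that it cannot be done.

g5 = c ∧ g4 must be 1, so both c = 1 and g4 = 1.
g4 = g3 ∧ g1 must be 1, so both g3 = 1 and g1 = 1.
g3 = ¬g2 must be 1, so g2 = 0.
Check with a=1, b=1, c=1, d=1:
g1 = d ∧ a = 1 ∧ 1 = 1
g2 = g1 ⊕ b = 1 ⊕ 1 = 0
g3 = ¬g2 = ¬0 = 1
g4 = g3 ∧ g1 = 1 ∧ 1 = 1
g5 = c ∧ g4 = 1 ∧ 1 = 1
So g5 = 1 as required.

a=1, b=1, c=1, d=1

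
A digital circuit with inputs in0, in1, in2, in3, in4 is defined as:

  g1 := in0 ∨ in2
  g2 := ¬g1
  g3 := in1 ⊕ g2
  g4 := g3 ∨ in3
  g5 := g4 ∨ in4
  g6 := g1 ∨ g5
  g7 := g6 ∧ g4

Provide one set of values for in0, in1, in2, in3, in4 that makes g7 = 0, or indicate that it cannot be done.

Check with in0=0, in1=1, in2=0, in3=0, in4=0:
g1 = in0 ∨ in2 = 0 ∨ 0 = 0
g2 = ¬g1 = ¬0 = 1
g3 = in1 ⊕ g2 = 1 ⊕ 1 = 0
g4 = g3 ∨ in3 = 0 ∨ 0 = 0
g5 = g4 ∨ in4 = 0 ∨ 0 = 0
g6 = g1 ∨ g5 = 0 ∨ 0 = 0
g7 = g6 ∧ g4 = 0 ∧ 0 = 0
So g7 = 0 as required.

in0=0, in1=1, in2=0, in3=0, in4=0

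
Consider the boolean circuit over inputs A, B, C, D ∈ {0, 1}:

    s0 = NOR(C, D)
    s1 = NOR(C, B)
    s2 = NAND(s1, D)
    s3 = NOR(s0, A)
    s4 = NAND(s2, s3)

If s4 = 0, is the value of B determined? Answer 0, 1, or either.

Both values of B occur among assignments with s4 = 0:
  B=0: A=0, B=0, C=1, D=0
  B=1: A=0, B=1, C=0, D=1

either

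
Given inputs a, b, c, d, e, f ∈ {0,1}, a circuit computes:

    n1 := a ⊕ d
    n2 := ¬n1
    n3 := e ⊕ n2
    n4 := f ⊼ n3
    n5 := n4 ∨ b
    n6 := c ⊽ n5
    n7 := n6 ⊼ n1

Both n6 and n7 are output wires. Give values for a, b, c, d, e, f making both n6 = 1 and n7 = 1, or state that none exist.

Check with a=1, b=0, c=0, d=1, e=0, f=1:
n1 = a ⊕ d = 1 ⊕ 1 = 0
n2 = ¬n1 = ¬0 = 1
n3 = e ⊕ n2 = 0 ⊕ 1 = 1
n4 = f ⊼ n3 = 1 ⊼ 1 = 0
n5 = n4 ∨ b = 0 ∨ 0 = 0
n6 = c ⊽ n5 = 0 ⊽ 0 = 1
n7 = n6 ⊼ n1 = 1 ⊼ 0 = 1
So n6 = 1 and n7 = 1.

a=1, b=0, c=0, d=1, e=0, f=1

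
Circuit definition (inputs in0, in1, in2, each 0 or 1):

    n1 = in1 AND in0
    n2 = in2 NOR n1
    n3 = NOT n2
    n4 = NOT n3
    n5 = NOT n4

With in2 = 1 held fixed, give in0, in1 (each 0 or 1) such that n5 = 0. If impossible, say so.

no solution exists

With in2 = 1 fixed, none of the 4 settings of in0, in1 give n5 = 0.
For example, with in0=0, in1=1:
n1 = in1 AND in0 = 1 AND 0 = 0
n2 = in2 NOR n1 = 1 NOR 0 = 0
n3 = NOT n2 = NOT 0 = 1
n4 = NOT n3 = NOT 1 = 0
n5 = NOT n4 = NOT 0 = 1
giving n5 = 1 ≠ 0.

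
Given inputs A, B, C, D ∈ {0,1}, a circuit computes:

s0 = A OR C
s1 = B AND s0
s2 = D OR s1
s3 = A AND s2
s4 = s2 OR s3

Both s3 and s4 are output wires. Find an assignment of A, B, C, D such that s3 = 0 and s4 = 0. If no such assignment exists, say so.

Check with A=1 B=0 C=0 D=0:
s0 = A OR C = 1 OR 0 = 1
s1 = B AND s0 = 0 AND 1 = 0
s2 = D OR s1 = 0 OR 0 = 0
s3 = A AND s2 = 1 AND 0 = 0
s4 = s2 OR s3 = 0 OR 0 = 0
So s3 = 0 and s4 = 0.

A=1 B=0 C=0 D=0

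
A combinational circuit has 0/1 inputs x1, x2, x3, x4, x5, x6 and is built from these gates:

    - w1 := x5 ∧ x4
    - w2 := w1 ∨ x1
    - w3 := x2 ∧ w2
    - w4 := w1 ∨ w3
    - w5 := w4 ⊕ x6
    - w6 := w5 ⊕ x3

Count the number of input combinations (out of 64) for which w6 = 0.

w6 = w5 ⊕ x3 must be 0, so w5 and x3 are equal.
Enumerating the 64 input combinations, 32 give w6 = 0 and 32 give w6 = 1.

32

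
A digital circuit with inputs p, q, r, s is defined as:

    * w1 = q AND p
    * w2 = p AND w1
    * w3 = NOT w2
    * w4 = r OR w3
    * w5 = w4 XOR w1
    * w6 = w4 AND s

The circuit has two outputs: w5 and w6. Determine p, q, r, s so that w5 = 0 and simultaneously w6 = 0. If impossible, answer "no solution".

Check with p=1, q=1, r=1, s=0:
w1 = q AND p = 1 AND 1 = 1
w2 = p AND w1 = 1 AND 1 = 1
w3 = NOT w2 = NOT 1 = 0
w4 = r OR w3 = 1 OR 0 = 1
w5 = w4 XOR w1 = 1 XOR 1 = 0
w6 = w4 AND s = 1 AND 0 = 0
So w5 = 0 and w6 = 0.

p=1, q=1, r=1, s=0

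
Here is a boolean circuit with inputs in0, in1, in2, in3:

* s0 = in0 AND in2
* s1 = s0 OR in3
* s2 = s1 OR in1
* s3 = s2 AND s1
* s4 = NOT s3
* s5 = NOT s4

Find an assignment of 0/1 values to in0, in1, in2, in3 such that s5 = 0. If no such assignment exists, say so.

in0=0 in1=1 in2=1 in3=0

s5 = NOT s4 must be 0, so s4 = 1.
s4 = NOT s3 must be 1, so s3 = 0.
s3 = s2 AND s1 must be 0, so at least one of s2, s1 is 0.
Check with in0=0 in1=1 in2=1 in3=0:
s0 = in0 AND in2 = 0 AND 1 = 0
s1 = s0 OR in3 = 0 OR 0 = 0
s2 = s1 OR in1 = 0 OR 1 = 1
s3 = s2 AND s1 = 1 AND 0 = 0
s4 = NOT s3 = NOT 0 = 1
s5 = NOT s4 = NOT 1 = 0
So s5 = 0 as required.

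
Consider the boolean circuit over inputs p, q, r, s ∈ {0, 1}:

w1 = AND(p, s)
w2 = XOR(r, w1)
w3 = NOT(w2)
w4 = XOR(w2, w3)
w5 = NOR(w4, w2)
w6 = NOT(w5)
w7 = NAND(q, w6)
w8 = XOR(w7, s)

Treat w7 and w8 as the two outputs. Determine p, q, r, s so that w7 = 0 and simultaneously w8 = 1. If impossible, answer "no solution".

p=0, q=1, r=1, s=1

Check with p=0, q=1, r=1, s=1:
w1 = AND(p, s) = AND(0, 1) = 0
w2 = XOR(r, w1) = XOR(1, 0) = 1
w3 = NOT(w2) = NOT 1 = 0
w4 = XOR(w2, w3) = XOR(1, 0) = 1
w5 = NOR(w4, w2) = NOR(1, 1) = 0
w6 = NOT(w5) = NOT 0 = 1
w7 = NAND(q, w6) = NAND(1, 1) = 0
w8 = XOR(w7, s) = XOR(0, 1) = 1
So w7 = 0 and w8 = 1.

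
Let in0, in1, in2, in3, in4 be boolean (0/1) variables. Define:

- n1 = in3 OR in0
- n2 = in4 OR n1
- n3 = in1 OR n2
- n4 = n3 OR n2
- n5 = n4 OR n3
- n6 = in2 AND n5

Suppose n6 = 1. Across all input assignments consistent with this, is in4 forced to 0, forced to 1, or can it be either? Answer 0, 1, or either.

either

Both values of in4 occur among assignments with n6 = 1:
  in4=0: in0=0, in1=0, in2=1, in3=1, in4=0
  in4=1: in0=0, in1=0, in2=1, in3=0, in4=1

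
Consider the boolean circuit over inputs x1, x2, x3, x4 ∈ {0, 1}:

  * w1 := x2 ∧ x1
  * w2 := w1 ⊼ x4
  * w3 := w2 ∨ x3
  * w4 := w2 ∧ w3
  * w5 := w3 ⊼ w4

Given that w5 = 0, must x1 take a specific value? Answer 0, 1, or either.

Both values of x1 occur among assignments with w5 = 0:
  x1=0: x1=0, x2=0, x3=0, x4=0
  x1=1: x1=1, x2=0, x3=0, x4=0

either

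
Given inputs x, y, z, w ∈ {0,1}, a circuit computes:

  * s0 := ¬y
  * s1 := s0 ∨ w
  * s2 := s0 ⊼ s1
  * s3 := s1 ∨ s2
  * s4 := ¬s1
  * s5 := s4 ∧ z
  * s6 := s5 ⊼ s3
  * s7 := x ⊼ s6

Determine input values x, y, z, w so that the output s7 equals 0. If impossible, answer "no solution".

x=1 y=1 z=0 w=1

Check with x=1 y=1 z=0 w=1:
s0 = ¬y = ¬1 = 0
s1 = s0 ∨ w = 0 ∨ 1 = 1
s2 = s0 ⊼ s1 = 0 ⊼ 1 = 1
s3 = s1 ∨ s2 = 1 ∨ 1 = 1
s4 = ¬s1 = ¬1 = 0
s5 = s4 ∧ z = 0 ∧ 0 = 0
s6 = s5 ⊼ s3 = 0 ⊼ 1 = 1
s7 = x ⊼ s6 = 1 ⊼ 1 = 0
So s7 = 0 as required.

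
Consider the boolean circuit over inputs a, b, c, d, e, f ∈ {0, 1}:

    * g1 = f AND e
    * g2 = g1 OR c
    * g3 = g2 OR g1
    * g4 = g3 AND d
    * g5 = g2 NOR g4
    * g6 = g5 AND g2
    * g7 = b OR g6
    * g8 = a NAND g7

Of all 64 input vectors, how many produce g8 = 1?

48

g8 = a NAND g7 must be 1, so at least one of a, g7 is 0.
Enumerating the 64 input combinations, 48 give g8 = 1 and 16 give g8 = 0.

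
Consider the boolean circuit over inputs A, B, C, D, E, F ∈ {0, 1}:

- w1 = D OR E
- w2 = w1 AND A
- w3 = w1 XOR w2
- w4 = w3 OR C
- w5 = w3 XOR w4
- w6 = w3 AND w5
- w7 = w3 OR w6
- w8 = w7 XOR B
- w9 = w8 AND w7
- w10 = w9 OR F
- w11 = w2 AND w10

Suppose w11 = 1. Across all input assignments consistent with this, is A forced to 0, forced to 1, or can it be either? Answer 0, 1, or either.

1

w11 = w2 AND w10 must be 1, so both w2 = 1 and w10 = 1.
Every assignment with w11 = 1 has A = 1; there are 12 such assignment(s).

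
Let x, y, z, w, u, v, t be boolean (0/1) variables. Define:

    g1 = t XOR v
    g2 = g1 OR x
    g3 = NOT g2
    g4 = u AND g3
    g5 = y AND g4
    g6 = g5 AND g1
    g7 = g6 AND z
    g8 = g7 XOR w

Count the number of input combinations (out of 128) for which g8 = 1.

g8 = g7 XOR w must be 1, so g7 and w differ.
Enumerating the 128 input combinations, 64 give g8 = 1 and 64 give g8 = 0.

64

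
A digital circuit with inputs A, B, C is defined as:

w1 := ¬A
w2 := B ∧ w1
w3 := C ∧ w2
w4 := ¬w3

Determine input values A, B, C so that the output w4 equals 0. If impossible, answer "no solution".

A=0 B=1 C=1

w4 = ¬w3 must be 0, so w3 = 1.
w3 = C ∧ w2 must be 1, so both C = 1 and w2 = 1.
w2 = B ∧ w1 must be 1, so both B = 1 and w1 = 1.
Check with A=0 B=1 C=1:
w1 = ¬A = ¬0 = 1
w2 = B ∧ w1 = 1 ∧ 1 = 1
w3 = C ∧ w2 = 1 ∧ 1 = 1
w4 = ¬w3 = ¬1 = 0
So w4 = 0 as required.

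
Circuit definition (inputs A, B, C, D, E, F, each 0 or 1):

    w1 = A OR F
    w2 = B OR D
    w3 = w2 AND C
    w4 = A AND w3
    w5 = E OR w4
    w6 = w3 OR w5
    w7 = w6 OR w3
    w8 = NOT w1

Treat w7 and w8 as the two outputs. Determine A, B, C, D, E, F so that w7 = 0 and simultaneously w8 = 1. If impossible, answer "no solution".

A=0, B=0, C=0, D=0, E=0, F=0

Check with A=0, B=0, C=0, D=0, E=0, F=0:
w1 = A OR F = 0 OR 0 = 0
w2 = B OR D = 0 OR 0 = 0
w3 = w2 AND C = 0 AND 0 = 0
w4 = A AND w3 = 0 AND 0 = 0
w5 = E OR w4 = 0 OR 0 = 0
w6 = w3 OR w5 = 0 OR 0 = 0
w7 = w6 OR w3 = 0 OR 0 = 0
w8 = NOT w1 = NOT 0 = 1
So w7 = 0 and w8 = 1.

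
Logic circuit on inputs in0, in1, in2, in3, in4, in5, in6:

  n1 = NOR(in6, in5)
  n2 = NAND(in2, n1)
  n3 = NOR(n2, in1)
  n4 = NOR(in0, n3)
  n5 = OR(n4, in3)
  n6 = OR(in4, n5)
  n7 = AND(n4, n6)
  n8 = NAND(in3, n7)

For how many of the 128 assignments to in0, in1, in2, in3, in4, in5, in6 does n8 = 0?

30

n8 = NAND(in3, n7) must be 0, so both in3 = 1 and n7 = 1.
Enumerating the 128 input combinations, 30 give n8 = 0 and 98 give n8 = 1.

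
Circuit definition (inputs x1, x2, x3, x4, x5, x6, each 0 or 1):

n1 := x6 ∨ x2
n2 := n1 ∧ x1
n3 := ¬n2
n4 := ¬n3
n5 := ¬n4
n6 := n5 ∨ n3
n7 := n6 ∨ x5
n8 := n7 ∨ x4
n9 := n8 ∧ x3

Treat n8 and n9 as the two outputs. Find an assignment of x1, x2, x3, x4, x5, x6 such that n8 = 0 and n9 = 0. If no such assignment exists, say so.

x1=1, x2=1, x3=1, x4=0, x5=0, x6=0

Check with x1=1, x2=1, x3=1, x4=0, x5=0, x6=0:
n1 = x6 ∨ x2 = 0 ∨ 1 = 1
n2 = n1 ∧ x1 = 1 ∧ 1 = 1
n3 = ¬n2 = ¬1 = 0
n4 = ¬n3 = ¬0 = 1
n5 = ¬n4 = ¬1 = 0
n6 = n5 ∨ n3 = 0 ∨ 0 = 0
n7 = n6 ∨ x5 = 0 ∨ 0 = 0
n8 = n7 ∨ x4 = 0 ∨ 0 = 0
n9 = n8 ∧ x3 = 0 ∧ 1 = 0
So n8 = 0 and n9 = 0.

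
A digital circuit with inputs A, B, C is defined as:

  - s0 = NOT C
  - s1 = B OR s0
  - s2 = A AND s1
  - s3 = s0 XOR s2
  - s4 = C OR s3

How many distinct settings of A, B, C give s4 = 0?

s4 = C OR s3 must be 0, so both C = 0 and s3 = 0.
Satisfying assignments:
  A=1, B=0, C=0
  A=1, B=1, C=0

2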